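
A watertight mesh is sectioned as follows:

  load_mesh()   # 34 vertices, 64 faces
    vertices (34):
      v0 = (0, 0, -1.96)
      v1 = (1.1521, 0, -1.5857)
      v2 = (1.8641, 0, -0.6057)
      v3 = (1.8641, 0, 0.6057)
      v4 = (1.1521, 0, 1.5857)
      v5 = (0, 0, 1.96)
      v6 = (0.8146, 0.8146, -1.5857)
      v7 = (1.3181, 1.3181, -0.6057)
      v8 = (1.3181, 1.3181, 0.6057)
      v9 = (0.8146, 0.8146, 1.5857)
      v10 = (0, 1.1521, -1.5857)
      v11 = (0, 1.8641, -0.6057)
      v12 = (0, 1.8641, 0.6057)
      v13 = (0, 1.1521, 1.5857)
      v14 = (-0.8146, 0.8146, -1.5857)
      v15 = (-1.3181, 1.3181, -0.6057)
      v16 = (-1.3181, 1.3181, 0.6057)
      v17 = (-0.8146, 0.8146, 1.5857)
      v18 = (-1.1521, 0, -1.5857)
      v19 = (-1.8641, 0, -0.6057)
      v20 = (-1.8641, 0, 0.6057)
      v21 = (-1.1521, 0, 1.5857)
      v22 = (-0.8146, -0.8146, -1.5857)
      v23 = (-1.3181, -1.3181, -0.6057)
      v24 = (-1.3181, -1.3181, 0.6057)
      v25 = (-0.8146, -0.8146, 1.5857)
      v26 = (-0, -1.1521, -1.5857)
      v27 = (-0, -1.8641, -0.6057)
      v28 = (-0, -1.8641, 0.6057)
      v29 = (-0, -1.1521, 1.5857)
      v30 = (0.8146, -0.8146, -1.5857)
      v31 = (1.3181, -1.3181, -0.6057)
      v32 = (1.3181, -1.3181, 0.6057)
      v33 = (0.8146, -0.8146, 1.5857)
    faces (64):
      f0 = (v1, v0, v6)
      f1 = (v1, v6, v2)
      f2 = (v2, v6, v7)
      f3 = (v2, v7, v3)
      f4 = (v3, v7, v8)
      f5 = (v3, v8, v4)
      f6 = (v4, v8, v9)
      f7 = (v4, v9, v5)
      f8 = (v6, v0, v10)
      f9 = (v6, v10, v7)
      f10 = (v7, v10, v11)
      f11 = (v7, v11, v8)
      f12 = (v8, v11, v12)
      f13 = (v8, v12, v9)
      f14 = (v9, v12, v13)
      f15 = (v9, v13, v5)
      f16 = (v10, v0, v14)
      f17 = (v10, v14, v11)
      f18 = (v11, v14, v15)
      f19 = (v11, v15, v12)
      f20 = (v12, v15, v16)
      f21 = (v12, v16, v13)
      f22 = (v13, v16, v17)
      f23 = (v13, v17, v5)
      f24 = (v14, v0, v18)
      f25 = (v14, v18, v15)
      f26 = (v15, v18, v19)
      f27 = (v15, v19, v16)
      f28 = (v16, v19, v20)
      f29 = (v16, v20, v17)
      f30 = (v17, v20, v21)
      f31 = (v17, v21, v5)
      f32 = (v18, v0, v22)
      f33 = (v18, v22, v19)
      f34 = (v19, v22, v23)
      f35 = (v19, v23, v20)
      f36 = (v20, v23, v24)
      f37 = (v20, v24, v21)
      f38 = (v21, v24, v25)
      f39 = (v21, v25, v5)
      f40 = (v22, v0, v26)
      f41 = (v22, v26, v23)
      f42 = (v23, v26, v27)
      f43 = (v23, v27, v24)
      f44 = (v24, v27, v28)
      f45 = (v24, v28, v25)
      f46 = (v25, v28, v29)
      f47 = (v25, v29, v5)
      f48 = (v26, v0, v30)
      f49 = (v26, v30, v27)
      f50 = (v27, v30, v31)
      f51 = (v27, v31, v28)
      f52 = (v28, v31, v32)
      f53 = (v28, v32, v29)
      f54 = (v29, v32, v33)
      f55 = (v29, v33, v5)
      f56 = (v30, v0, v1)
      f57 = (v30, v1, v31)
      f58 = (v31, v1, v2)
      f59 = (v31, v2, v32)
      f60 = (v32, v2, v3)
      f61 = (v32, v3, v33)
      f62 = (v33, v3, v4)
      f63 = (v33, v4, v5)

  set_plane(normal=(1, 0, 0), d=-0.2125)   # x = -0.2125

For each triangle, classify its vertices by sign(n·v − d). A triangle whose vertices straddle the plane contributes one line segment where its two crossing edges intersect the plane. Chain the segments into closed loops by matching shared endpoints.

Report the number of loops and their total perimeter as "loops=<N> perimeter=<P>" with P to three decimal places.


Straddling triangles (20 of 64):
  (v10,v0,v14) [++-] → (-0.2125, 0.2125, -1.86236)–(-0.2125, 1.06406, -1.5857)  len=0.8954
  (v10,v14,v11) [+-+] → (-0.2125, 1.06406, -1.5857)–(-0.2125, 1.59032, -0.861347)  len=0.8953
  (v11,v14,v15) [+--] → (-0.2125, 1.59032, -0.861347)–(-0.2125, 1.77608, -0.6057)  len=0.3160
  (v11,v15,v12) [+-+] → (-0.2125, 1.77608, -0.6057)–(-0.2125, 1.77608, 0.410402)  len=1.0161
  (v12,v15,v16) [+--] → (-0.2125, 1.77608, 0.410402)–(-0.2125, 1.77608, 0.6057)  len=0.1953
  (v12,v16,v13) [+-+] → (-0.2125, 1.77608, 0.6057)–(-0.2125, 1.17886, 1.42771)  len=1.0161
  (v13,v16,v17) [+--] → (-0.2125, 1.17886, 1.42771)–(-0.2125, 1.06406, 1.5857)  len=0.1953
  (v13,v17,v5) [+-+] → (-0.2125, 1.06406, 1.5857)–(-0.2125, 0.2125, 1.86236)  len=0.8954
  (v14,v0,v18) [-+-] → (-0.2125, 0.2125, -1.86236)–(-0.2125, 0, -1.89096)  len=0.2144
  (v17,v21,v5) [--+] → (-0.2125, 0, 1.89096)–(-0.2125, 0.2125, 1.86236)  len=0.2144
  (v18,v0,v22) [-+-] → (-0.2125, 0, -1.89096)–(-0.2125, -0.2125, -1.86236)  len=0.2144
  (v21,v25,v5) [--+] → (-0.2125, -0.2125, 1.86236)–(-0.2125, 0, 1.89096)  len=0.2144
  (v22,v0,v26) [-++] → (-0.2125, -0.2125, -1.86236)–(-0.2125, -1.06406, -1.5857)  len=0.8954
  (v22,v26,v23) [-+-] → (-0.2125, -1.06406, -1.5857)–(-0.2125, -1.17886, -1.42771)  len=0.1953
  (v23,v26,v27) [-++] → (-0.2125, -1.17886, -1.42771)–(-0.2125, -1.77608, -0.6057)  len=1.0161
  (v23,v27,v24) [-+-] → (-0.2125, -1.77608, -0.6057)–(-0.2125, -1.77608, -0.410402)  len=0.1953
  (v24,v27,v28) [-++] → (-0.2125, -1.77608, -0.410402)–(-0.2125, -1.77608, 0.6057)  len=1.0161
  (v24,v28,v25) [-+-] → (-0.2125, -1.77608, 0.6057)–(-0.2125, -1.59032, 0.861347)  len=0.3160
  (v25,v28,v29) [-++] → (-0.2125, -1.59032, 0.861347)–(-0.2125, -1.06406, 1.5857)  len=0.8953
  (v25,v29,v5) [-++] → (-0.2125, -1.06406, 1.5857)–(-0.2125, -0.2125, 1.86236)  len=0.8954

Chained into 1 loop(s):
  loop 1: 20 segments, perimeter = 11.7074
Total perimeter = 11.707

loops=1 perimeter=11.707


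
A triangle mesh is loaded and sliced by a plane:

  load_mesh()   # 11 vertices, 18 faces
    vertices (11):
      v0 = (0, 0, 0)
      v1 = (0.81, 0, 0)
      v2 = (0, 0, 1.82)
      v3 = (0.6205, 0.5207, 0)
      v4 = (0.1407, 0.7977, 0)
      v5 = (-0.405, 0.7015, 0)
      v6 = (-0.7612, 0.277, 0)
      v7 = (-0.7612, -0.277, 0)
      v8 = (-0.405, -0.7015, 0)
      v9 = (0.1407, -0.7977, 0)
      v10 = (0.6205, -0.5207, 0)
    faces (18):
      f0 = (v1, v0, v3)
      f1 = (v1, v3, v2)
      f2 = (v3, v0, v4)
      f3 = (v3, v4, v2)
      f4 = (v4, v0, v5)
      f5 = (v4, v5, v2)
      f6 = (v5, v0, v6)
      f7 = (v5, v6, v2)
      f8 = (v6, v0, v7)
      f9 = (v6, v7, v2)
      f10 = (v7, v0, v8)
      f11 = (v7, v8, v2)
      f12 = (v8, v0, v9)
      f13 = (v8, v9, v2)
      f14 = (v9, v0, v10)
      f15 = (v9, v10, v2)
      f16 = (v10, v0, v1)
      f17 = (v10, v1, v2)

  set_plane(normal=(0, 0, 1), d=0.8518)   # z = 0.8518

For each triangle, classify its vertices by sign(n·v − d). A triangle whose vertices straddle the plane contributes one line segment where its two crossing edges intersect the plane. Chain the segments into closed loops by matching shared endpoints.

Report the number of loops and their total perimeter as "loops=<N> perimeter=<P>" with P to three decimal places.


loops=1 perimeter=2.653

Straddling triangles (9 of 18):
  (v1,v3,v2) [--+] → (0.330092, 0.277001, 0.8518)–(0.430902, 0, 0.8518)  len=0.2948
  (v3,v4,v2) [--+] → (0.0748493, 0.424359, 0.8518)–(0.330092, 0.277001, 0.8518)  len=0.2947
  (v4,v5,v2) [--+] → (-0.215451, 0.373183, 0.8518)–(0.0748493, 0.424359, 0.8518)  len=0.2948
  (v5,v6,v2) [--+] → (-0.404942, 0.147358, 0.8518)–(-0.215451, 0.373183, 0.8518)  len=0.2948
  (v6,v7,v2) [--+] → (-0.404942, -0.147358, 0.8518)–(-0.404942, 0.147358, 0.8518)  len=0.2947
  (v7,v8,v2) [--+] → (-0.215451, -0.373183, 0.8518)–(-0.404942, -0.147358, 0.8518)  len=0.2948
  (v8,v9,v2) [--+] → (0.0748493, -0.424359, 0.8518)–(-0.215451, -0.373183, 0.8518)  len=0.2948
  (v9,v10,v2) [--+] → (0.330092, -0.277001, 0.8518)–(0.0748493, -0.424359, 0.8518)  len=0.2947
  (v10,v1,v2) [--+] → (0.430902, 0, 0.8518)–(0.330092, -0.277001, 0.8518)  len=0.2948

Chained into 1 loop(s):
  loop 1: 9 segments, perimeter = 2.6529
Total perimeter = 2.653


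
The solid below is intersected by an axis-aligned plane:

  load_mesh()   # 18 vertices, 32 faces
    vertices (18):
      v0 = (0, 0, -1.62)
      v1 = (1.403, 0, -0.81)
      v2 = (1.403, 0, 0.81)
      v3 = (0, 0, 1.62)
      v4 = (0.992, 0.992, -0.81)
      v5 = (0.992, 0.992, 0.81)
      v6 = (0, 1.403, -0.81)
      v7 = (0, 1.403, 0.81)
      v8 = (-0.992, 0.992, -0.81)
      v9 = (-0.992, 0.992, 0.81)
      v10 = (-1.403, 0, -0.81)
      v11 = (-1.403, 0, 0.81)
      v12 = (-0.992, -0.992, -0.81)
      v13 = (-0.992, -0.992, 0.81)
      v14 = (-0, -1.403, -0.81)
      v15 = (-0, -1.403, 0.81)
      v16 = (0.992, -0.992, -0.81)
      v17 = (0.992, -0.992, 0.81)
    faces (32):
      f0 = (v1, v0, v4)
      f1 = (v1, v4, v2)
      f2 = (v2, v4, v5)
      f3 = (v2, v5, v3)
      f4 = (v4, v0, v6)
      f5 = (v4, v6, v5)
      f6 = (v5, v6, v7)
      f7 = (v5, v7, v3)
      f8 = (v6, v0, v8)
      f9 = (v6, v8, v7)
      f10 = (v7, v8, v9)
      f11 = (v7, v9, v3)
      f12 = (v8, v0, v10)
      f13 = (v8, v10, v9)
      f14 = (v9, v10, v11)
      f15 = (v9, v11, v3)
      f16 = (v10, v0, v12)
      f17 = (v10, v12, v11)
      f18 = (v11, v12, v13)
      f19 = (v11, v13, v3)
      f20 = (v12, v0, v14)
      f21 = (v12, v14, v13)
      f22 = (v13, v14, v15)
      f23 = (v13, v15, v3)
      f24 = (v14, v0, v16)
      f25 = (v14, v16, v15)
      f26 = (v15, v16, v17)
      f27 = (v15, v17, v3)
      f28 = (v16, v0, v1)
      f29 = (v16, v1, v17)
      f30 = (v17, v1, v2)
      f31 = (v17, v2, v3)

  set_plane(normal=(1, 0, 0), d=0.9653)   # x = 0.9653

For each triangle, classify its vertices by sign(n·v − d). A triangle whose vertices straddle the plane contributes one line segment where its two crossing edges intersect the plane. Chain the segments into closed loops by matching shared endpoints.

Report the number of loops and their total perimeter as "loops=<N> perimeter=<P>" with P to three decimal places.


loops=1 perimeter=7.385

Straddling triangles (12 of 32):
  (v1,v0,v4) [+-+] → (0.9653, 0, -1.0627)–(0.9653, 0.9653, -0.831801)  len=0.9925
  (v2,v5,v3) [++-] → (0.9653, 0.9653, 0.831801)–(0.9653, 0, 1.0627)  len=0.9925
  (v4,v0,v6) [+--] → (0.9653, 0.9653, -0.831801)–(0.9653, 1.00306, -0.81)  len=0.0436
  (v4,v6,v5) [+-+] → (0.9653, 1.00306, -0.81)–(0.9653, 1.00306, 0.766397)  len=1.5764
  (v5,v6,v7) [+--] → (0.9653, 1.00306, 0.766397)–(0.9653, 1.00306, 0.81)  len=0.0436
  (v5,v7,v3) [+--] → (0.9653, 1.00306, 0.81)–(0.9653, 0.9653, 0.831801)  len=0.0436
  (v14,v0,v16) [--+] → (0.9653, -0.9653, -0.831801)–(0.9653, -1.00306, -0.81)  len=0.0436
  (v14,v16,v15) [-+-] → (0.9653, -1.00306, -0.81)–(0.9653, -1.00306, -0.766397)  len=0.0436
  (v15,v16,v17) [-++] → (0.9653, -1.00306, -0.766397)–(0.9653, -1.00306, 0.81)  len=1.5764
  (v15,v17,v3) [-+-] → (0.9653, -1.00306, 0.81)–(0.9653, -0.9653, 0.831801)  len=0.0436
  (v16,v0,v1) [+-+] → (0.9653, -0.9653, -0.831801)–(0.9653, 0, -1.0627)  len=0.9925
  (v17,v2,v3) [++-] → (0.9653, 0, 1.0627)–(0.9653, -0.9653, 0.831801)  len=0.9925

Chained into 1 loop(s):
  loop 1: 12 segments, perimeter = 7.3845
Total perimeter = 7.385


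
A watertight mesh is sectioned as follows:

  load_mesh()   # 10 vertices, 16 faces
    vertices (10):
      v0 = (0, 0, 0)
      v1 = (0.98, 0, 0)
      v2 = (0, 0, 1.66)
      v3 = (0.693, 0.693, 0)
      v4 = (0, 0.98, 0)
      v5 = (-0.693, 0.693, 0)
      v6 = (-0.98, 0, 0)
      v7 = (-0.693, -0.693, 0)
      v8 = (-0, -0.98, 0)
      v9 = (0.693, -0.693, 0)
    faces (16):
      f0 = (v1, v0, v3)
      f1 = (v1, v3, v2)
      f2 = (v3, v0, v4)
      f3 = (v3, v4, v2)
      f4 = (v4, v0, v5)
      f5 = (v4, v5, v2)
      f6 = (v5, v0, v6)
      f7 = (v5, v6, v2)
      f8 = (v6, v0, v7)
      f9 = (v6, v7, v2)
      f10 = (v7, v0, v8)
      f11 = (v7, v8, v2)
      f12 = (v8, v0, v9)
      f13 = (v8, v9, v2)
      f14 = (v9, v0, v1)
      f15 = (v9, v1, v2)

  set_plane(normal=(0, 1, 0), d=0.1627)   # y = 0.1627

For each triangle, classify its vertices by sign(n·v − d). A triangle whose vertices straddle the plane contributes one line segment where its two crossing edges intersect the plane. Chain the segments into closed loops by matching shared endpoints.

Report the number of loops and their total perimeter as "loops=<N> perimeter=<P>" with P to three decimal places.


loops=1 perimeter=5.173

Straddling triangles (8 of 16):
  (v1,v0,v3) [--+] → (0.1627, 0.1627, 0)–(0.912619, 0.1627, 0)  len=0.7499
  (v1,v3,v2) [-+-] → (0.912619, 0.1627, 0)–(0.1627, 0.1627, 1.27027)  len=1.4751
  (v3,v0,v4) [+-+] → (0.1627, 0.1627, 0)–(0, 0.1627, 0)  len=0.1627
  (v3,v4,v2) [++-] → (0, 0.1627, 1.38441)–(0.1627, 0.1627, 1.27027)  len=0.1987
  (v4,v0,v5) [+-+] → (0, 0.1627, 0)–(-0.1627, 0.1627, 0)  len=0.1627
  (v4,v5,v2) [++-] → (-0.1627, 0.1627, 1.27027)–(0, 0.1627, 1.38441)  len=0.1987
  (v5,v0,v6) [+--] → (-0.1627, 0.1627, 0)–(-0.912619, 0.1627, 0)  len=0.7499
  (v5,v6,v2) [+--] → (-0.912619, 0.1627, 0)–(-0.1627, 0.1627, 1.27027)  len=1.4751

Chained into 1 loop(s):
  loop 1: 8 segments, perimeter = 5.1730
Total perimeter = 5.173


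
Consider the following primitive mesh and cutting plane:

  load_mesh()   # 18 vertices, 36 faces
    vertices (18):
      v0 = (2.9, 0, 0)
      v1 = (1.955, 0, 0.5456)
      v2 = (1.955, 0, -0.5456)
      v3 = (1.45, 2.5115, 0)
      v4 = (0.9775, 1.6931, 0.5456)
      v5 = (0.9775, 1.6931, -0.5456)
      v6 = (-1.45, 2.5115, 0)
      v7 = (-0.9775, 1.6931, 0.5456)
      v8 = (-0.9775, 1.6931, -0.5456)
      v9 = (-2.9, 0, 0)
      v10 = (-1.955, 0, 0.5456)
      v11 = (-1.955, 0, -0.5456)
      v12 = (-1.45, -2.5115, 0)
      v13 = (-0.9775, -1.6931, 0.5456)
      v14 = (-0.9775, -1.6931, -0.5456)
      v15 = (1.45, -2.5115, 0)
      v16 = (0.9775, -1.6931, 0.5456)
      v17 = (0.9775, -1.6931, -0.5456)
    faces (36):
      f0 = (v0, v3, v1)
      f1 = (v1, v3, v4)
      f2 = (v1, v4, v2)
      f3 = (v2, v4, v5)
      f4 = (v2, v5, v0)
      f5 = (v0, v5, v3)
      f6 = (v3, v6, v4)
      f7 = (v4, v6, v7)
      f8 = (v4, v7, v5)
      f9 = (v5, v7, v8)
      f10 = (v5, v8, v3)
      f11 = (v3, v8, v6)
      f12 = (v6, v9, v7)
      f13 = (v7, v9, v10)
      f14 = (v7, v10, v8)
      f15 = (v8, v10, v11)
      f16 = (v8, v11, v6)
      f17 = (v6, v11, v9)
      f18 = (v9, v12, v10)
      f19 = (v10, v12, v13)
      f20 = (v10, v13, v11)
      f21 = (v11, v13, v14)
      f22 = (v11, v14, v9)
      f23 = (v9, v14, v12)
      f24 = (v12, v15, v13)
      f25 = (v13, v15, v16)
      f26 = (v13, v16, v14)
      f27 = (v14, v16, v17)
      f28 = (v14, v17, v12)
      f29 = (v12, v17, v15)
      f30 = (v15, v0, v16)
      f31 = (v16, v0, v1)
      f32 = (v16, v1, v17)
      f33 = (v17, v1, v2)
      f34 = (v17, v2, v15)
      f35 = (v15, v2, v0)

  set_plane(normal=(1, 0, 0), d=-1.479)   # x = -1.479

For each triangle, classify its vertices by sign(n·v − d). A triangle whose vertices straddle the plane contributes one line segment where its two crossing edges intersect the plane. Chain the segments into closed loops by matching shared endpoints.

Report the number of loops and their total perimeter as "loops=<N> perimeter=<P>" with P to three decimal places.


Straddling triangles (12 of 36):
  (v6,v9,v7) [+-+] → (-1.479, 2.46127, 0)–(-1.479, 1.25144, 0.403276)  len=1.2753
  (v7,v9,v10) [+--] → (-1.479, 1.25144, 0.403276)–(-1.479, 0.824466, 0.5456)  len=0.4501
  (v7,v10,v8) [+-+] → (-1.479, 0.824466, 0.5456)–(-1.479, 0.824466, 0.014233)  len=0.5314
  (v8,v10,v11) [+--] → (-1.479, 0.824466, 0.014233)–(-1.479, 0.824466, -0.5456)  len=0.5598
  (v8,v11,v6) [+-+] → (-1.479, 0.824466, -0.5456)–(-1.479, 2.36728, -0.0313315)  len=1.6263
  (v6,v11,v9) [+--] → (-1.479, 2.36728, -0.0313315)–(-1.479, 2.46127, 0)  len=0.0991
  (v9,v12,v10) [-+-] → (-1.479, -2.46127, 0)–(-1.479, -2.36728, 0.0313315)  len=0.0991
  (v10,v12,v13) [-++] → (-1.479, -2.36728, 0.0313315)–(-1.479, -0.824466, 0.5456)  len=1.6263
  (v10,v13,v11) [-+-] → (-1.479, -0.824466, 0.5456)–(-1.479, -0.824466, -0.014233)  len=0.5598
  (v11,v13,v14) [-++] → (-1.479, -0.824466, -0.014233)–(-1.479, -0.824466, -0.5456)  len=0.5314
  (v11,v14,v9) [-+-] → (-1.479, -0.824466, -0.5456)–(-1.479, -1.25144, -0.403276)  len=0.4501
  (v9,v14,v12) [-++] → (-1.479, -1.25144, -0.403276)–(-1.479, -2.46127, 0)  len=1.2753

Chained into 2 loop(s):
  loop 1: 6 segments, perimeter = 4.5419
  loop 2: 6 segments, perimeter = 4.5419
Total perimeter = 9.084

loops=2 perimeter=9.084


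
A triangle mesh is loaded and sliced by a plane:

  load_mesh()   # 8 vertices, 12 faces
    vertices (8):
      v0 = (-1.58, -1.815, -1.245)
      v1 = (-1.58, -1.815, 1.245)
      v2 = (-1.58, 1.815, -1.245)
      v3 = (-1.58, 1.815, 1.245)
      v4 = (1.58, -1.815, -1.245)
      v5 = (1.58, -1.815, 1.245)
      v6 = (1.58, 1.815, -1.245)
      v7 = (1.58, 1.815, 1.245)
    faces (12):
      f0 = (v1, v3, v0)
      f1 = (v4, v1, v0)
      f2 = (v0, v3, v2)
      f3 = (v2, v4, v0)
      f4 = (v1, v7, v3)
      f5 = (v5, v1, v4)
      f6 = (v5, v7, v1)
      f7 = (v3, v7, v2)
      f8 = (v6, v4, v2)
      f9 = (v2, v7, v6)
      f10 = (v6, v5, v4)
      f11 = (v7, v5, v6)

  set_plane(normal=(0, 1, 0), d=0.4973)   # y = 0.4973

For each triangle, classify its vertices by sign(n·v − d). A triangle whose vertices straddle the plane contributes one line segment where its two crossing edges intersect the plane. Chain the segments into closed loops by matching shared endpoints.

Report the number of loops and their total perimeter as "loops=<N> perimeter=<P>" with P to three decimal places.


loops=1 perimeter=11.300

Straddling triangles (8 of 12):
  (v1,v3,v0) [-+-] → (-1.58, 0.4973, 1.245)–(-1.58, 0.4973, 0.341123)  len=0.9039
  (v0,v3,v2) [-++] → (-1.58, 0.4973, 0.341123)–(-1.58, 0.4973, -1.245)  len=1.5861
  (v2,v4,v0) [+--] → (-0.432911, 0.4973, -1.245)–(-1.58, 0.4973, -1.245)  len=1.1471
  (v1,v7,v3) [-++] → (0.432911, 0.4973, 1.245)–(-1.58, 0.4973, 1.245)  len=2.0129
  (v5,v7,v1) [-+-] → (1.58, 0.4973, 1.245)–(0.432911, 0.4973, 1.245)  len=1.1471
  (v6,v4,v2) [+-+] → (1.58, 0.4973, -1.245)–(-0.432911, 0.4973, -1.245)  len=2.0129
  (v6,v5,v4) [+--] → (1.58, 0.4973, -0.341123)–(1.58, 0.4973, -1.245)  len=0.9039
  (v7,v5,v6) [+-+] → (1.58, 0.4973, 1.245)–(1.58, 0.4973, -0.341123)  len=1.5861

Chained into 1 loop(s):
  loop 1: 8 segments, perimeter = 11.3000
Total perimeter = 11.300


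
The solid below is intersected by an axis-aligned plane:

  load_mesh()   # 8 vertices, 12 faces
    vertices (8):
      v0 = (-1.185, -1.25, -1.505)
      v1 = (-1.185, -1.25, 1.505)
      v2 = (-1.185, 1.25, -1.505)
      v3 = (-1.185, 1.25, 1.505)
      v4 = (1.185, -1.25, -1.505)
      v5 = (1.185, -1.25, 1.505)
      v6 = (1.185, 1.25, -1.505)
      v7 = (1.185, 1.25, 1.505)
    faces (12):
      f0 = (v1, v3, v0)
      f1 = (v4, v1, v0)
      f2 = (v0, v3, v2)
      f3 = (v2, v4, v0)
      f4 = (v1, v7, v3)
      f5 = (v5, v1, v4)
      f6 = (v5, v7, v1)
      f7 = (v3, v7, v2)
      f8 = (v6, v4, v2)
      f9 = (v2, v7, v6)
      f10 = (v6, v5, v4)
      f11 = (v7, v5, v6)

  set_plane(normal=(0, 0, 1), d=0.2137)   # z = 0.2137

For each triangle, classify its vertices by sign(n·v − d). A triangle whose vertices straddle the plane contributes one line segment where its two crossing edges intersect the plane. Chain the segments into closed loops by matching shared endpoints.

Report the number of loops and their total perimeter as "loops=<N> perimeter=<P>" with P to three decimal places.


Straddling triangles (8 of 12):
  (v1,v3,v0) [++-] → (-1.185, 0.177492, 0.2137)–(-1.185, -1.25, 0.2137)  len=1.4275
  (v4,v1,v0) [-+-] → (-0.168262, -1.25, 0.2137)–(-1.185, -1.25, 0.2137)  len=1.0167
  (v0,v3,v2) [-+-] → (-1.185, 0.177492, 0.2137)–(-1.185, 1.25, 0.2137)  len=1.0725
  (v5,v1,v4) [++-] → (-0.168262, -1.25, 0.2137)–(1.185, -1.25, 0.2137)  len=1.3533
  (v3,v7,v2) [++-] → (0.168262, 1.25, 0.2137)–(-1.185, 1.25, 0.2137)  len=1.3533
  (v2,v7,v6) [-+-] → (0.168262, 1.25, 0.2137)–(1.185, 1.25, 0.2137)  len=1.0167
  (v6,v5,v4) [-+-] → (1.185, -0.177492, 0.2137)–(1.185, -1.25, 0.2137)  len=1.0725
  (v7,v5,v6) [++-] → (1.185, -0.177492, 0.2137)–(1.185, 1.25, 0.2137)  len=1.4275

Chained into 1 loop(s):
  loop 1: 8 segments, perimeter = 9.7400
Total perimeter = 9.740

loops=1 perimeter=9.740


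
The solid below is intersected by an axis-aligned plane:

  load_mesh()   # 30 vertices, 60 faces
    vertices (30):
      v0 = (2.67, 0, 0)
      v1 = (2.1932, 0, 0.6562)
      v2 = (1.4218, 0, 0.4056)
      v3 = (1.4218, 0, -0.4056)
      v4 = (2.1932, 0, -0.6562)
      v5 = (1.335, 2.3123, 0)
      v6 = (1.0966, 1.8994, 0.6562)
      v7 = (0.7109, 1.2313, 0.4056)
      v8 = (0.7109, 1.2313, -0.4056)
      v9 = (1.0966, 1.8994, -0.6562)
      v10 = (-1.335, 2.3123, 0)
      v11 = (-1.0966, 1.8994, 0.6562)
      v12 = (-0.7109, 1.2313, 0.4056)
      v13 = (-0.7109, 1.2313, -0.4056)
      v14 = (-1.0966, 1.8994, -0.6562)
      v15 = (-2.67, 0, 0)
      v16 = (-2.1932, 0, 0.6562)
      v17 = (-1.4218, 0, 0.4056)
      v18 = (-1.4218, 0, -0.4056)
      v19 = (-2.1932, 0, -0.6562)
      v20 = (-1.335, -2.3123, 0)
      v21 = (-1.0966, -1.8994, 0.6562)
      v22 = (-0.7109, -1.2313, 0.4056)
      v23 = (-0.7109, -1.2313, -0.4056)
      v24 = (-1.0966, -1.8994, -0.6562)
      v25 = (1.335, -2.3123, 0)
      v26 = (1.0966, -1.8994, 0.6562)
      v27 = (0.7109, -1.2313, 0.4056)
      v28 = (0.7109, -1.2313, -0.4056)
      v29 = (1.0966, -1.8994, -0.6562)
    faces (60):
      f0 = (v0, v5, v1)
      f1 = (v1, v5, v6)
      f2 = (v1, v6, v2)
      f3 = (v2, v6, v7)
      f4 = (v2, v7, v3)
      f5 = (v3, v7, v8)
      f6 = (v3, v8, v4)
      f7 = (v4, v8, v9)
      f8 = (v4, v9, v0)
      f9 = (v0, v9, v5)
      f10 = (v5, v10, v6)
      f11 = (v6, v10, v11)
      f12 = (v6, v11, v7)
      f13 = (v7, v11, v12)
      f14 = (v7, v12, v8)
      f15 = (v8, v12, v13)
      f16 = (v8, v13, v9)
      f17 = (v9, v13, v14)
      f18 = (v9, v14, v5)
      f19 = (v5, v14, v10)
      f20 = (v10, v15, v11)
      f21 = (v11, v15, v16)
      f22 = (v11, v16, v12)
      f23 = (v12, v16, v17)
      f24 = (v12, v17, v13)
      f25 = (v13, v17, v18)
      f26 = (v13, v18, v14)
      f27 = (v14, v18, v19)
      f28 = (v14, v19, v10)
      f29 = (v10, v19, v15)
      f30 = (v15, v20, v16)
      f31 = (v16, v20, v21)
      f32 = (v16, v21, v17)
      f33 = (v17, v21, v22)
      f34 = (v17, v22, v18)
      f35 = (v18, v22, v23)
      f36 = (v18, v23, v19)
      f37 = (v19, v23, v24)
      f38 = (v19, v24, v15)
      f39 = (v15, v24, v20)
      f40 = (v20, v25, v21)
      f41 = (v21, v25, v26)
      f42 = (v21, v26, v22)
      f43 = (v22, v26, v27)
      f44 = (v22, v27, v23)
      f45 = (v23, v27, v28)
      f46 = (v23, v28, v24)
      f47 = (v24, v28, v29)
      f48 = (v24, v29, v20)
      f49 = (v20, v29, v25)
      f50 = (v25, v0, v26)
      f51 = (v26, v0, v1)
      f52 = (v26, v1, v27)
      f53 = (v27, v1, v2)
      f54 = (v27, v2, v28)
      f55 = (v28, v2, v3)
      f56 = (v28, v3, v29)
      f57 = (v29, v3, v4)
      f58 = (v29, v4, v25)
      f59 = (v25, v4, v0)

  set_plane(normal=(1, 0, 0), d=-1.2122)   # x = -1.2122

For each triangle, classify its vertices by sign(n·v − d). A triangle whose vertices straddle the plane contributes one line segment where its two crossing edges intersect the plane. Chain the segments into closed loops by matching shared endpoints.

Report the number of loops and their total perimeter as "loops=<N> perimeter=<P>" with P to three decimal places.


loops=2 perimeter=10.703

Straddling triangles (24 of 60):
  (v5,v10,v6) [+-+] → (-1.2122, 2.3123, 0)–(-1.2122, 2.29145, 0.0331392)  len=0.0392
  (v6,v10,v11) [+-+] → (-1.2122, 2.29145, 0.0331392)–(-1.2122, 2.09961, 0.338009)  len=0.3602
  (v5,v14,v10) [++-] → (-1.2122, 2.09961, -0.338009)–(-1.2122, 2.3123, 0)  len=0.3994
  (v10,v15,v11) [--+] → (-1.2122, 1.75985, 0.607988)–(-1.2122, 2.09961, 0.338009)  len=0.4340
  (v11,v15,v16) [+--] → (-1.2122, 1.75985, 0.607988)–(-1.2122, 1.69917, 0.6562)  len=0.0775
  (v11,v16,v12) [+-+] → (-1.2122, 1.69917, 0.6562)–(-1.2122, 0.814886, 0.490351)  len=0.8997
  (v12,v16,v17) [+--] → (-1.2122, 0.814886, 0.490351)–(-1.2122, 0.363033, 0.4056)  len=0.4597
  (v12,v17,v13) [+-+] → (-1.2122, 0.363033, 0.4056)–(-1.2122, 0.363033, 0.166428)  len=0.2392
  (v13,v17,v18) [+--] → (-1.2122, 0.363033, 0.166428)–(-1.2122, 0.363033, -0.4056)  len=0.5720
  (v13,v18,v14) [+-+] → (-1.2122, 0.363033, -0.4056)–(-1.2122, 1.22421, -0.567118)  len=0.8762
  (v14,v18,v19) [+--] → (-1.2122, 1.22421, -0.567118)–(-1.2122, 1.69917, -0.6562)  len=0.4832
  (v14,v19,v10) [+--] → (-1.2122, 1.69917, -0.6562)–(-1.2122, 2.09961, -0.338009)  len=0.5115
  (v16,v20,v21) [--+] → (-1.2122, -2.09961, 0.338009)–(-1.2122, -1.69917, 0.6562)  len=0.5115
  (v16,v21,v17) [-+-] → (-1.2122, -1.69917, 0.6562)–(-1.2122, -1.22421, 0.567118)  len=0.4832
  (v17,v21,v22) [-++] → (-1.2122, -1.22421, 0.567118)–(-1.2122, -0.363033, 0.4056)  len=0.8762
  (v17,v22,v18) [-+-] → (-1.2122, -0.363033, 0.4056)–(-1.2122, -0.363033, -0.166428)  len=0.5720
  (v18,v22,v23) [-++] → (-1.2122, -0.363033, -0.166428)–(-1.2122, -0.363033, -0.4056)  len=0.2392
  (v18,v23,v19) [-+-] → (-1.2122, -0.363033, -0.4056)–(-1.2122, -0.814886, -0.490351)  len=0.4597
  (v19,v23,v24) [-++] → (-1.2122, -0.814886, -0.490351)–(-1.2122, -1.69917, -0.6562)  len=0.8997
  (v19,v24,v15) [-+-] → (-1.2122, -1.69917, -0.6562)–(-1.2122, -1.75985, -0.607988)  len=0.0775
  (v15,v24,v20) [-+-] → (-1.2122, -1.75985, -0.607988)–(-1.2122, -2.09961, -0.338009)  len=0.4340
  (v20,v25,v21) [-++] → (-1.2122, -2.3123, 0)–(-1.2122, -2.09961, 0.338009)  len=0.3994
  (v24,v29,v20) [++-] → (-1.2122, -2.29145, -0.0331392)–(-1.2122, -2.09961, -0.338009)  len=0.3602
  (v20,v29,v25) [-++] → (-1.2122, -2.29145, -0.0331392)–(-1.2122, -2.3123, 0)  len=0.0392

Chained into 2 loop(s):
  loop 1: 12 segments, perimeter = 5.3517
  loop 2: 12 segments, perimeter = 5.3517
Total perimeter = 10.703


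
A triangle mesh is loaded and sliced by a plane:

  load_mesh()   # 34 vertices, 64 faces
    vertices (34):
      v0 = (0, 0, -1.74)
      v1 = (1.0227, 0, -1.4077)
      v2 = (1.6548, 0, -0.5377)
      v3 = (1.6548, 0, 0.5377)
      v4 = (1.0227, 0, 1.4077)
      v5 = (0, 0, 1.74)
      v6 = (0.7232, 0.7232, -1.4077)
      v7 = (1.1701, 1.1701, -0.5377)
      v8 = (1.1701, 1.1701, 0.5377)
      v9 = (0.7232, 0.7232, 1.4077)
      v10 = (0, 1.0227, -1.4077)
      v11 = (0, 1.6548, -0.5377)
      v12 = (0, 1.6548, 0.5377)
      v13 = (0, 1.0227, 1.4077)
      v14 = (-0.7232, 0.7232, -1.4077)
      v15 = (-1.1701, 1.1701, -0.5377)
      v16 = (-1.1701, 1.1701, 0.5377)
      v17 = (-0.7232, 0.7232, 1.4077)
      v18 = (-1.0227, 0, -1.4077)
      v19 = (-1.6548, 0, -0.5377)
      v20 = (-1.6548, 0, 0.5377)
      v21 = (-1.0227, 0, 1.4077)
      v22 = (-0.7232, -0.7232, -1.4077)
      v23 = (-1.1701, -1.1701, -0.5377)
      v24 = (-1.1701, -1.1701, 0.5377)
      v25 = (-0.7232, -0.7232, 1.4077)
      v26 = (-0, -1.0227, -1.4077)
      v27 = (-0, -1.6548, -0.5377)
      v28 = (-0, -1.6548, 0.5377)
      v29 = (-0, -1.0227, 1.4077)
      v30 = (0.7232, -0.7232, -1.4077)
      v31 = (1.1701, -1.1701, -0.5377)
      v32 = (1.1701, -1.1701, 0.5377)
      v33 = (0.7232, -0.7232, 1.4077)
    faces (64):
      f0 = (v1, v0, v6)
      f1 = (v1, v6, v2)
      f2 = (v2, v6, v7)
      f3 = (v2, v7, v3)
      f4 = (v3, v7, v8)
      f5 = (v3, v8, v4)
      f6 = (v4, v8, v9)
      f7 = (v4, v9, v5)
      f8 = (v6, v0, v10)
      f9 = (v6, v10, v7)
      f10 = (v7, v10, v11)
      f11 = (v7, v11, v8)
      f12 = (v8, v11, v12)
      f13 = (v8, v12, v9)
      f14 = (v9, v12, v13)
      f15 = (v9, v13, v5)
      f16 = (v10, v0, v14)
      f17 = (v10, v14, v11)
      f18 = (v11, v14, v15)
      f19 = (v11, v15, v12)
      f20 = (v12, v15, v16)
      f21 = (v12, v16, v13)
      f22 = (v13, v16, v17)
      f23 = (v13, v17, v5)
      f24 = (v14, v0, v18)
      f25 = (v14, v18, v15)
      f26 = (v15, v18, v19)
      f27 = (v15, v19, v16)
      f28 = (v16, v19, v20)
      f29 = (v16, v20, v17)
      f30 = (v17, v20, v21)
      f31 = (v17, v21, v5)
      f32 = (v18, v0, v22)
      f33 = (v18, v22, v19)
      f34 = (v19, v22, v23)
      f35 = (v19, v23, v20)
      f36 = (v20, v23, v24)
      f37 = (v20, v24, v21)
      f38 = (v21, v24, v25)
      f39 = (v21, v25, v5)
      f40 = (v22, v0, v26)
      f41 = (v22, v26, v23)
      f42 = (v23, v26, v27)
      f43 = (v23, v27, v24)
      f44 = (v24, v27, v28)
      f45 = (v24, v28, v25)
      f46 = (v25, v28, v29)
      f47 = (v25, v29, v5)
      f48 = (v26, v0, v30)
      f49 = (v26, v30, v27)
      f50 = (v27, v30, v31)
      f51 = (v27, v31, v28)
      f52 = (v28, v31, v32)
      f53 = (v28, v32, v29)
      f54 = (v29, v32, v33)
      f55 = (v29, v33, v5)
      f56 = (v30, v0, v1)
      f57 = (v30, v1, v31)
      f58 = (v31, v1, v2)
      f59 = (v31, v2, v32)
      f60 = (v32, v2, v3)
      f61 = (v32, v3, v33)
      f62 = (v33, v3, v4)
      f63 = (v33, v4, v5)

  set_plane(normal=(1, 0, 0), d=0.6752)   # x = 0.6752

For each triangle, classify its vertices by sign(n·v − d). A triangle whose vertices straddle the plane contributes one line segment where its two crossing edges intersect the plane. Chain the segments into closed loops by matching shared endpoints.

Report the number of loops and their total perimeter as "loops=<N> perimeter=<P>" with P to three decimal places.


Straddling triangles (20 of 64):
  (v1,v0,v6) [+-+] → (0.6752, 0, -1.52061)–(0.6752, 0.6752, -1.42976)  len=0.6813
  (v4,v9,v5) [++-] → (0.6752, 0.6752, 1.42976)–(0.6752, 0, 1.52061)  len=0.6813
  (v6,v0,v10) [+--] → (0.6752, 0.6752, -1.42976)–(0.6752, 0.743078, -1.4077)  len=0.0714
  (v6,v10,v7) [+-+] → (0.6752, 0.743078, -1.4077)–(0.6752, 1.10776, -0.905671)  len=0.6205
  (v7,v10,v11) [+--] → (0.6752, 1.10776, -0.905671)–(0.6752, 1.37511, -0.5377)  len=0.4548
  (v7,v11,v8) [+-+] → (0.6752, 1.37511, -0.5377)–(0.6752, 1.37511, 0.0828539)  len=0.6206
  (v8,v11,v12) [+--] → (0.6752, 1.37511, 0.0828539)–(0.6752, 1.37511, 0.5377)  len=0.4548
  (v8,v12,v9) [+-+] → (0.6752, 1.37511, 0.5377)–(0.6752, 0.785032, 1.34996)  len=1.0040
  (v9,v12,v13) [+--] → (0.6752, 0.785032, 1.34996)–(0.6752, 0.743078, 1.4077)  len=0.0714
  (v9,v13,v5) [+--] → (0.6752, 0.743078, 1.4077)–(0.6752, 0.6752, 1.42976)  len=0.0714
  (v26,v0,v30) [--+] → (0.6752, -0.6752, -1.42976)–(0.6752, -0.743078, -1.4077)  len=0.0714
  (v26,v30,v27) [-+-] → (0.6752, -0.743078, -1.4077)–(0.6752, -0.785032, -1.34996)  len=0.0714
  (v27,v30,v31) [-++] → (0.6752, -0.785032, -1.34996)–(0.6752, -1.37511, -0.5377)  len=1.0040
  (v27,v31,v28) [-+-] → (0.6752, -1.37511, -0.5377)–(0.6752, -1.37511, -0.0828539)  len=0.4548
  (v28,v31,v32) [-++] → (0.6752, -1.37511, -0.0828539)–(0.6752, -1.37511, 0.5377)  len=0.6206
  (v28,v32,v29) [-+-] → (0.6752, -1.37511, 0.5377)–(0.6752, -1.10776, 0.905671)  len=0.4548
  (v29,v32,v33) [-++] → (0.6752, -1.10776, 0.905671)–(0.6752, -0.743078, 1.4077)  len=0.6205
  (v29,v33,v5) [-+-] → (0.6752, -0.743078, 1.4077)–(0.6752, -0.6752, 1.42976)  len=0.0714
  (v30,v0,v1) [+-+] → (0.6752, -0.6752, -1.42976)–(0.6752, 0, -1.52061)  len=0.6813
  (v33,v4,v5) [++-] → (0.6752, 0, 1.52061)–(0.6752, -0.6752, 1.42976)  len=0.6813

Chained into 1 loop(s):
  loop 1: 20 segments, perimeter = 9.4628
Total perimeter = 9.463

loops=1 perimeter=9.463


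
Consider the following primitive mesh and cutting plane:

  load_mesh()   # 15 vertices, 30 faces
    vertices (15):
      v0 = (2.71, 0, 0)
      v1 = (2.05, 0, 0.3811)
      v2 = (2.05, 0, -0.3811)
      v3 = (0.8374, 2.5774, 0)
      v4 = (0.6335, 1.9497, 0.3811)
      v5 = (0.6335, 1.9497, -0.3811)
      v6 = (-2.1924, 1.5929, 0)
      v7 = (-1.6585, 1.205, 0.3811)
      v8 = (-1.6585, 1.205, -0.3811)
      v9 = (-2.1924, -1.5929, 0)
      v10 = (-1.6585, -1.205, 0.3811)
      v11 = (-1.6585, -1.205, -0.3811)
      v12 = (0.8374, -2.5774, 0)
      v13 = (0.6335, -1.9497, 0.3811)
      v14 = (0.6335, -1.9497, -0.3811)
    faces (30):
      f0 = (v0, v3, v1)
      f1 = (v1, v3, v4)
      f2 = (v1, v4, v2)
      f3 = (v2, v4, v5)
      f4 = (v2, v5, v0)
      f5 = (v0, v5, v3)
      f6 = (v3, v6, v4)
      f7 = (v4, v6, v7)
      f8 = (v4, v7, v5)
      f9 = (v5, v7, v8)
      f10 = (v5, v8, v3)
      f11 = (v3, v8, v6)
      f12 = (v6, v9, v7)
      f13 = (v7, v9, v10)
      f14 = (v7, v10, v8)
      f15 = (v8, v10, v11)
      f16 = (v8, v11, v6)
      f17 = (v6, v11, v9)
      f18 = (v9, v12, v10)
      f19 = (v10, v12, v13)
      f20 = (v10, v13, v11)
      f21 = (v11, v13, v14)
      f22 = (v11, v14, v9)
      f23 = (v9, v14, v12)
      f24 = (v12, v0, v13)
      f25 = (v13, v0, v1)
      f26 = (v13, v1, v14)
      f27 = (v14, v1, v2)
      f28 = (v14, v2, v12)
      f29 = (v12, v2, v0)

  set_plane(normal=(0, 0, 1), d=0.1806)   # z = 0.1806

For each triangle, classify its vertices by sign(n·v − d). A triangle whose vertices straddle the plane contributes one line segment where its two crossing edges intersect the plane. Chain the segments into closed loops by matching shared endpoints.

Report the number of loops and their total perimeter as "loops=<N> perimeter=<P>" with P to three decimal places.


Straddling triangles (20 of 30):
  (v0,v3,v1) [--+] → (1.41204, 1.35599, 0.1806)–(2.39723, 0, 0.1806)  len=1.6761
  (v1,v3,v4) [+-+] → (1.41204, 1.35599, 0.1806)–(0.740774, 2.27994, 0.1806)  len=1.1420
  (v1,v4,v2) [++-] → (1.00612, 1.43682, 0.1806)–(2.05, 0, 0.1806)  len=1.7760
  (v2,v4,v5) [-+-] → (1.00612, 1.43682, 0.1806)–(0.6335, 1.9497, 0.1806)  len=0.6339
  (v3,v6,v4) [--+] → (-0.85323, 1.76198, 0.1806)–(0.740774, 2.27994, 0.1806)  len=1.6760
  (v4,v6,v7) [+-+] → (-0.85323, 1.76198, 0.1806)–(-1.93939, 1.40908, 0.1806)  len=1.1421
  (v4,v7,v5) [++-] → (-1.05558, 1.4009, 0.1806)–(0.6335, 1.9497, 0.1806)  len=1.7760
  (v5,v7,v8) [-+-] → (-1.05558, 1.4009, 0.1806)–(-1.6585, 1.205, 0.1806)  len=0.6339
  (v6,v9,v7) [--+] → (-1.93939, -0.266999, 0.1806)–(-1.93939, 1.40908, 0.1806)  len=1.6761
  (v7,v9,v10) [+-+] → (-1.93939, -0.266999, 0.1806)–(-1.93939, -1.40908, 0.1806)  len=1.1421
  (v7,v10,v8) [++-] → (-1.6585, -0.571039, 0.1806)–(-1.6585, 1.205, 0.1806)  len=1.7760
  (v8,v10,v11) [-+-] → (-1.6585, -0.571039, 0.1806)–(-1.6585, -1.205, 0.1806)  len=0.6340
  (v9,v12,v10) [--+] → (-0.345385, -1.92703, 0.1806)–(-1.93939, -1.40908, 0.1806)  len=1.6760
  (v10,v12,v13) [+-+] → (-0.345385, -1.92703, 0.1806)–(0.740774, -2.27994, 0.1806)  len=1.1421
  (v10,v13,v11) [++-] → (0.0305795, -1.7538, 0.1806)–(-1.6585, -1.205, 0.1806)  len=1.7760
  (v11,v13,v14) [-+-] → (0.0305795, -1.7538, 0.1806)–(0.6335, -1.9497, 0.1806)  len=0.6339
  (v12,v0,v13) [--+] → (1.72596, -0.923946, 0.1806)–(0.740774, -2.27994, 0.1806)  len=1.6761
  (v13,v0,v1) [+-+] → (1.72596, -0.923946, 0.1806)–(2.39723, 0, 0.1806)  len=1.1420
  (v13,v1,v14) [++-] → (1.67738, -0.512877, 0.1806)–(0.6335, -1.9497, 0.1806)  len=1.7760
  (v14,v1,v2) [-+-] → (1.67738, -0.512877, 0.1806)–(2.05, 0, 0.1806)  len=0.6339

Chained into 2 loop(s):
  loop 1: 10 segments, perimeter = 14.0907
  loop 2: 10 segments, perimeter = 12.0498
Total perimeter = 26.140

loops=2 perimeter=26.140


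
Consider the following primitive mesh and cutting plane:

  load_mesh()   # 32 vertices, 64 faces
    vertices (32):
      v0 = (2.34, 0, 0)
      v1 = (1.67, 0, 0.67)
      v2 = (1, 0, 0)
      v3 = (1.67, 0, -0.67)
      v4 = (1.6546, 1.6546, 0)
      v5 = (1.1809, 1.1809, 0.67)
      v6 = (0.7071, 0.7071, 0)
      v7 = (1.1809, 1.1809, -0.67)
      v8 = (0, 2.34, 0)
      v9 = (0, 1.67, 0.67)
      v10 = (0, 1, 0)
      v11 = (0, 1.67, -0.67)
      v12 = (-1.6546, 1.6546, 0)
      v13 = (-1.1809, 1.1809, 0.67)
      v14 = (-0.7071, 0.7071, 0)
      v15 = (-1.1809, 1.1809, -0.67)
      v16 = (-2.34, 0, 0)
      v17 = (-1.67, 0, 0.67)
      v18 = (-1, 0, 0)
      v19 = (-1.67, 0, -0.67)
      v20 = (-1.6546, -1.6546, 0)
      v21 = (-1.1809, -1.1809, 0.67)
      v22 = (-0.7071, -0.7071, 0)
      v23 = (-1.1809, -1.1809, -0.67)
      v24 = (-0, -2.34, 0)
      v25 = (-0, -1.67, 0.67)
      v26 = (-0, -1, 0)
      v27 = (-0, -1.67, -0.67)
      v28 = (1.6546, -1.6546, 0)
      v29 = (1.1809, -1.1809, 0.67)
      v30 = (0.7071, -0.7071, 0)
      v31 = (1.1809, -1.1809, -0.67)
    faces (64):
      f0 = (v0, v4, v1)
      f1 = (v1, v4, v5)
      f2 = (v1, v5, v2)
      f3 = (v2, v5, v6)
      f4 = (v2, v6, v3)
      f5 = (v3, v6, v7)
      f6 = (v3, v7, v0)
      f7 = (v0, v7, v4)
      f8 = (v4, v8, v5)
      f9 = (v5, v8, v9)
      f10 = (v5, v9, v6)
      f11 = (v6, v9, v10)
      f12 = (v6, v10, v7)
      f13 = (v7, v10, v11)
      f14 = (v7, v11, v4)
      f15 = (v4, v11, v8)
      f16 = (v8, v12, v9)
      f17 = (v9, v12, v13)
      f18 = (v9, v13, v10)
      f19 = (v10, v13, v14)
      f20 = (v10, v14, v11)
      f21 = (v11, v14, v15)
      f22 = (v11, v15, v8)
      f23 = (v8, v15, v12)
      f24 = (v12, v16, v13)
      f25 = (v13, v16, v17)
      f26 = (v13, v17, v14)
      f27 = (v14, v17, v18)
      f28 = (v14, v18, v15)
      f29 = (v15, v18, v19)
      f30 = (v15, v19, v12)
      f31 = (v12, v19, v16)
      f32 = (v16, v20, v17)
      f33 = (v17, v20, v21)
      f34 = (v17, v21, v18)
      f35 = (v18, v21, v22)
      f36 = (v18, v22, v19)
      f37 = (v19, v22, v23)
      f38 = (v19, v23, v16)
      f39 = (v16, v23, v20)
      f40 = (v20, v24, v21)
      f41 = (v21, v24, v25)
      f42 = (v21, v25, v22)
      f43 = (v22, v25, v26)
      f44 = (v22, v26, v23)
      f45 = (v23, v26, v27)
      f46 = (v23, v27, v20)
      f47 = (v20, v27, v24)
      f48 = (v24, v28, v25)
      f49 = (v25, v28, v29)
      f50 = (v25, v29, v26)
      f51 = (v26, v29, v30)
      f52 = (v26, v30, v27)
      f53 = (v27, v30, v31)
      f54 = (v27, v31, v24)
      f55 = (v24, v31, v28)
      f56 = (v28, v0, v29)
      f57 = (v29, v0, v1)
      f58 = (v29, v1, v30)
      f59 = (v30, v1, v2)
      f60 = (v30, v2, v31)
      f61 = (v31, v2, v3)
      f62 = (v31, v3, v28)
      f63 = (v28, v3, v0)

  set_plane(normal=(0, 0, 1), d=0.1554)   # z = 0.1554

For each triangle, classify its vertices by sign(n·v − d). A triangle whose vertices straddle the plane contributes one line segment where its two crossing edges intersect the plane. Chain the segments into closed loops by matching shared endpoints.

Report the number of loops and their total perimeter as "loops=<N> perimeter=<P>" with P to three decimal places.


Straddling triangles (32 of 64):
  (v0,v4,v1) [--+] → (1.65817, 1.27083, 0.1554)–(2.1846, 0, 0.1554)  len=1.3756
  (v1,v4,v5) [+-+] → (1.65817, 1.27083, 0.1554)–(1.54473, 1.54473, 0.1554)  len=0.2965
  (v1,v5,v2) [++-] → (1.04196, 0.273898, 0.1554)–(1.1554, 0, 0.1554)  len=0.2965
  (v2,v5,v6) [-+-] → (1.04196, 0.273898, 0.1554)–(0.816993, 0.816993, 0.1554)  len=0.5878
  (v4,v8,v5) [--+] → (0.273898, 2.07116, 0.1554)–(1.54473, 1.54473, 0.1554)  len=1.3756
  (v5,v8,v9) [+-+] → (0.273898, 2.07116, 0.1554)–(0, 2.1846, 0.1554)  len=0.2965
  (v5,v9,v6) [++-] → (0.543095, 0.930435, 0.1554)–(0.816993, 0.816993, 0.1554)  len=0.2965
  (v6,v9,v10) [-+-] → (0.543095, 0.930435, 0.1554)–(0, 1.1554, 0.1554)  len=0.5878
  (v8,v12,v9) [--+] → (-1.27083, 1.65817, 0.1554)–(0, 2.1846, 0.1554)  len=1.3756
  (v9,v12,v13) [+-+] → (-1.27083, 1.65817, 0.1554)–(-1.54473, 1.54473, 0.1554)  len=0.2965
  (v9,v13,v10) [++-] → (-0.273898, 1.04196, 0.1554)–(0, 1.1554, 0.1554)  len=0.2965
  (v10,v13,v14) [-+-] → (-0.273898, 1.04196, 0.1554)–(-0.816993, 0.816993, 0.1554)  len=0.5878
  (v12,v16,v13) [--+] → (-2.07116, 0.273898, 0.1554)–(-1.54473, 1.54473, 0.1554)  len=1.3756
  (v13,v16,v17) [+-+] → (-2.07116, 0.273898, 0.1554)–(-2.1846, 0, 0.1554)  len=0.2965
  (v13,v17,v14) [++-] → (-0.930435, 0.543095, 0.1554)–(-0.816993, 0.816993, 0.1554)  len=0.2965
  (v14,v17,v18) [-+-] → (-0.930435, 0.543095, 0.1554)–(-1.1554, 0, 0.1554)  len=0.5878
  (v16,v20,v17) [--+] → (-1.65817, -1.27083, 0.1554)–(-2.1846, 0, 0.1554)  len=1.3756
  (v17,v20,v21) [+-+] → (-1.65817, -1.27083, 0.1554)–(-1.54473, -1.54473, 0.1554)  len=0.2965
  (v17,v21,v18) [++-] → (-1.04196, -0.273898, 0.1554)–(-1.1554, 0, 0.1554)  len=0.2965
  (v18,v21,v22) [-+-] → (-1.04196, -0.273898, 0.1554)–(-0.816993, -0.816993, 0.1554)  len=0.5878
  (v20,v24,v21) [--+] → (-0.273898, -2.07116, 0.1554)–(-1.54473, -1.54473, 0.1554)  len=1.3756
  (v21,v24,v25) [+-+] → (-0.273898, -2.07116, 0.1554)–(0, -2.1846, 0.1554)  len=0.2965
  (v21,v25,v22) [++-] → (-0.543095, -0.930435, 0.1554)–(-0.816993, -0.816993, 0.1554)  len=0.2965
  (v22,v25,v26) [-+-] → (-0.543095, -0.930435, 0.1554)–(0, -1.1554, 0.1554)  len=0.5878
  (v24,v28,v25) [--+] → (1.27083, -1.65817, 0.1554)–(0, -2.1846, 0.1554)  len=1.3756
  (v25,v28,v29) [+-+] → (1.27083, -1.65817, 0.1554)–(1.54473, -1.54473, 0.1554)  len=0.2965
  (v25,v29,v26) [++-] → (0.273898, -1.04196, 0.1554)–(0, -1.1554, 0.1554)  len=0.2965
  (v26,v29,v30) [-+-] → (0.273898, -1.04196, 0.1554)–(0.816993, -0.816993, 0.1554)  len=0.5878
  (v28,v0,v29) [--+] → (2.07116, -0.273898, 0.1554)–(1.54473, -1.54473, 0.1554)  len=1.3756
  (v29,v0,v1) [+-+] → (2.07116, -0.273898, 0.1554)–(2.1846, 0, 0.1554)  len=0.2965
  (v29,v1,v30) [++-] → (0.930435, -0.543095, 0.1554)–(0.816993, -0.816993, 0.1554)  len=0.2965
  (v30,v1,v2) [-+-] → (0.930435, -0.543095, 0.1554)–(1.1554, 0, 0.1554)  len=0.5878

Chained into 2 loop(s):
  loop 1: 16 segments, perimeter = 13.3761
  loop 2: 16 segments, perimeter = 7.0744
Total perimeter = 20.451

loops=2 perimeter=20.451
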